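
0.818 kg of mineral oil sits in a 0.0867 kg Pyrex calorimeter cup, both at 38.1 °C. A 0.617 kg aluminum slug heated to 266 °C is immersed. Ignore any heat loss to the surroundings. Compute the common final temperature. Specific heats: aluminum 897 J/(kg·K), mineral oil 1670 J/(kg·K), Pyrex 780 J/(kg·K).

Heat gained plus heat lost sum to zero:
0.617*897*(T − 266) + 0.818*1670*(T − 38.1) + 0.0867*780*(T − 38.1) = 0
553.45(T − 266) + 1366.1(T − 38.1) + 67.63(T − 38.1) = 0
(553.45 + 1366.1 + 67.63) T = 553.45*266 + 1366.1*38.1 + 67.63*38.1
T ≈ 101.57 °C

T_f ≈ 101.6 °C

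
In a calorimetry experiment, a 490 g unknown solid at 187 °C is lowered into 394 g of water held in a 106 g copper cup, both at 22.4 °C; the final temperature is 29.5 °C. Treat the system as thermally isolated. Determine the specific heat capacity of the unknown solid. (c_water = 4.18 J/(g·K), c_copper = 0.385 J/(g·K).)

Energy conservation, ΣQ = 0:
490·c·(29.5 − 187) + 394·4.18·(29.5 − 22.4) + 106·0.385·(29.5 − 22.4) = 0
-77175 c = -11983
c = -11983/-77175 ≈ 0.1553 J/(g·K)

c ≈ 0.155 J/(g·K)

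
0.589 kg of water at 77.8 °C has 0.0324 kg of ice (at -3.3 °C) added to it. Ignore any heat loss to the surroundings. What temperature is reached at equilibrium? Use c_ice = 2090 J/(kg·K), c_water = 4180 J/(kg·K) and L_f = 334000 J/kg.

Net heat exchanged in the isolated system is zero:
warm ice to 0 °C: 0.0324×2090×(0 − (-3.3)) = 223.46; fusion: m_ice L_f = 0.0324×334000 = 10822; warm the meltwater: 135.43 T; water: 2462(T − 77.8)
2597.5 T = 191545 − 11045 = 180500
T ≈ 69.49 °C. Since T > 0 °C, the all-ice-melts assumption holds.

T_f ≈ 69.5 °C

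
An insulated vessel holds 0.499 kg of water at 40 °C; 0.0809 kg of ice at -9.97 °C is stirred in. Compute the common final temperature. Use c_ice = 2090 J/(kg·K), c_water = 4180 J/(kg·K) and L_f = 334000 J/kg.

T_f ≈ 22.6 °C

Heat gained plus heat lost sum to zero:
ice -9.97→0 °C: 0.0809·2090·9.97 = 1685.7; fusion: m_ice L_f = 0.0809·334000 = 27021; warm the meltwater: 338.16 T; water cools: 0.499·4180·(T − 40) = 2085.8(T − 40)
2424 T = 83433 − 28706 = 54726
T ≈ 22.58 °C. Since T > 0 °C, the all-ice-melts assumption holds.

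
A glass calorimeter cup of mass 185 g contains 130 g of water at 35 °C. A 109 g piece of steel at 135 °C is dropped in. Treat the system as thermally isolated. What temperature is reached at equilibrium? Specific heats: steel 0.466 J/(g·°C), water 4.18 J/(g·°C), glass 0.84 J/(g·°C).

T_f ≈ 41.8 °C

Heat gained plus heat lost sum to zero:
109×0.466×(T − 135) + 130×4.18×(T − 35) + 185×0.84×(T − 35) = 0
50.79(T − 135) + 543.4(T − 35) + 155.4(T − 35) = 0
749.59 T = 31315
T = 31315 / 749.59 = 41.8 °C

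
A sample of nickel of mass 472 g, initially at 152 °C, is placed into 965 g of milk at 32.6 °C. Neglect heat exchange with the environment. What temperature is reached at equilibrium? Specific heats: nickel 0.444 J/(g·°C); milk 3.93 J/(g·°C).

T_f ≈ 38.9 °C

Heat gained plus heat lost sum to zero:
472*0.444*(T − 152) + 965*3.93*(T − 32.6) = 0
209.57(T − 152) + 3792.5(T − 32.6) = 0
4002 T = 155488
T = 155488/4002 ≈ 38.85 °C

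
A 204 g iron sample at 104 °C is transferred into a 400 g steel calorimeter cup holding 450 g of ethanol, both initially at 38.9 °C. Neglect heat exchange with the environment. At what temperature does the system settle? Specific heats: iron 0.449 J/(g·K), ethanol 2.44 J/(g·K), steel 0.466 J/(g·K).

T_f ≈ 43.2 °C

Let T be the final temperature. ΣQ_i = 0:
204×0.449×(T − 104) + 450×2.44×(T − 38.9) + 400×0.466×(T − 38.9) = 0
91.6(T − 104) + 1098(T − 38.9) + 186.4(T − 38.9) = 0
1376 T = 59489
T = 59489/1376 ≈ 43.23 °C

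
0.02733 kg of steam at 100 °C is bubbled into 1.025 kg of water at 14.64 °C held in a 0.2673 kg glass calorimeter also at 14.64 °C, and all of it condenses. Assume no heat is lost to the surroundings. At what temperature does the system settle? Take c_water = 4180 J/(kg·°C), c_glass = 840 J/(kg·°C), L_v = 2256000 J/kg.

Sum of m c ΔT and latent-heat terms is zero:
latent heat released on condensation: 0.02733·2256000 = 61656; condensate cools 100→T: 0.02733·4180·(T − 100) = 114.24(T − 100); original water: 4284.5(T − 14.64); cup: 224.53(T − 14.64)
4623.3 T = 61656 + 11424 + 66012 = 139093
T ≈ 30.09 °C, under the boiling point, so the assumption holds.

T_f ≈ 30.1 °C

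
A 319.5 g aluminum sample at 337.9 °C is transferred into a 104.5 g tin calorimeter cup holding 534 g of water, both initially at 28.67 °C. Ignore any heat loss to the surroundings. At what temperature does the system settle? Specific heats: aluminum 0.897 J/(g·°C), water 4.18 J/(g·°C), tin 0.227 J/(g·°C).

T_f ≈ 63.5 °C

With ΣQ=0 the equilibrium temperature is the m·c-weighted mean:
T_f = (286.59*337.9 + 2232.1*28.67 + 23.72*28.67) / (286.59 + 2232.1 + 23.72)
    = 161514 / 2542.4 ≈ 63.53 °C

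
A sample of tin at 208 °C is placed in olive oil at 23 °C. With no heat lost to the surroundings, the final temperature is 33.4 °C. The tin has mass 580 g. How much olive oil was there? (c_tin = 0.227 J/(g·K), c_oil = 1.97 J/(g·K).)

Taking heat into each body as positive, Σ m c ΔT = 0:
580·0.227·(33.4 − 208) + m·1.97·(33.4 − 23) = 0
20.49 m = 22988
m = 22988/20.49 ≈ 1122 g

m ≈ 1120 g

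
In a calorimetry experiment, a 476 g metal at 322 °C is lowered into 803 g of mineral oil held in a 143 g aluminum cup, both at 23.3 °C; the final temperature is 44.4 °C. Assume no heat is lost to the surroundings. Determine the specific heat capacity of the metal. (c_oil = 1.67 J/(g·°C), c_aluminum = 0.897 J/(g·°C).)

Energy conservation, ΣQ = 0:
476×c×(44.4 − 322) + 803×1.67×(44.4 − 23.3) + 143×0.897×(44.4 − 23.3) = 0
-132138 c = -31002
c = -31002/-132138 ≈ 0.2346 J/(g·°C)

c ≈ 0.235 J/(g·°C)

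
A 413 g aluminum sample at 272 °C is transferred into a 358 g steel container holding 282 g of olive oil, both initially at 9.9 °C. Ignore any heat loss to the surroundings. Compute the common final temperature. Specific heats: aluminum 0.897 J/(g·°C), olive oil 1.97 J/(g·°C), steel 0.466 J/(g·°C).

T_f ≈ 98.7 °C

Conservation of energy gives ΣQ = 0:
413×0.897×(T − 272) + 282×1.97×(T − 9.9) + 358×0.466×(T − 9.9) = 0
370.46(T − 272) + 555.54(T − 9.9) + 166.83(T − 9.9) = 0
(370.46 + 555.54 + 166.83) T = 370.46×272 + 555.54×9.9 + 166.83×9.9
T = 107917/1092.8 ≈ 98.75 °C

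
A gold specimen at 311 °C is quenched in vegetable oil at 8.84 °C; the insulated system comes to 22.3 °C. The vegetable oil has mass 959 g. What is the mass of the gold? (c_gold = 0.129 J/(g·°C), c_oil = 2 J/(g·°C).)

Heat lost by the gold = heat gained by the oil:
m·0.129·(311 − 22.3) = 959·2·(22.3 − 8.84)
37.24 m = 25816  ⇒  m ≈ 693.2 g

m ≈ 693 g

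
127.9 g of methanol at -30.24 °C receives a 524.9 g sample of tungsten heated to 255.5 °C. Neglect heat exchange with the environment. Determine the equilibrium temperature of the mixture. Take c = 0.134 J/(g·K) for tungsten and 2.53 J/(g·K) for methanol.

T_f is the heat-capacity-weighted average of the initial temperatures:
T_f = (70.34×255.5 + 323.59×(-30.24)) / (70.34 + 323.59)
    = 8185.7 / 393.92 ≈ 20.78 °C

T_f ≈ 20.8 °C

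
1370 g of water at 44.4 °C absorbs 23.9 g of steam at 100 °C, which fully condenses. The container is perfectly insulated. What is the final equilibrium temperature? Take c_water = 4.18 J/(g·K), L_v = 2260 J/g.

T_f ≈ 54.6 °C

Conservation of energy gives ΣQ = 0:
steam→water at 100 °C releases m L_v = 23.9×2260 = 54014; condensed water 100 °C→T: 99.9(T − 100); water warms: 1370×4.18×(T − 44.4) = 5726.6(T − 44.4)
5826.5 T = 54014 + 9990.2 + 254261 = 318265
T ≈ 54.62 °C, under the boiling point, so the assumption holds.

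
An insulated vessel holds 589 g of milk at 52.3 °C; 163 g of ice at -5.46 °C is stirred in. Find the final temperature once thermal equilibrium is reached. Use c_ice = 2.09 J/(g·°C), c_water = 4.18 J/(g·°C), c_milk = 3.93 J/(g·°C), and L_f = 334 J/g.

T_f ≈ 21.6 °C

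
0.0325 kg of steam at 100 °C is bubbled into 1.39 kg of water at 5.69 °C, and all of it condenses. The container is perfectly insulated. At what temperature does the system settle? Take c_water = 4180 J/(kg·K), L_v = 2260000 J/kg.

T_f ≈ 20.2 °C

Net heat exchanged in the isolated system is zero:
condense steam: −0.0325·2260000 = −73450; condensate cools 100→T: 0.0325·4180·(T − 100) = 135.85(T − 100); original water: 5810.2(T − 5.69)
5946.1 T = 73450 + 13585 + 33060 = 120095
T ≈ 20.20 °C, under the boiling point, so the assumption holds.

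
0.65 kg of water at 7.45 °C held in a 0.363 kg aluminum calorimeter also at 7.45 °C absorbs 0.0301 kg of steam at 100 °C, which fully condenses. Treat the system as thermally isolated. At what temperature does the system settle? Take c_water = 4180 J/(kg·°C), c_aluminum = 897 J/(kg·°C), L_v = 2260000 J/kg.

Sum of m c ΔT and latent-heat terms is zero:
steam→water at 100 °C releases m L_v = 0.0301×2260000 = 68026; condensed water 100 °C→T: 125.82(T − 100); original water: 2717(T − 7.45); aluminum cup: 0.363×897×(T − 7.45) = 325.61(T − 7.45)
3168.4 T = 68026 + 12582 + 22667 = 103275
T ≈ 32.60 °C — below 100 °C, confirming all the steam condensed.

T_f ≈ 32.6 °C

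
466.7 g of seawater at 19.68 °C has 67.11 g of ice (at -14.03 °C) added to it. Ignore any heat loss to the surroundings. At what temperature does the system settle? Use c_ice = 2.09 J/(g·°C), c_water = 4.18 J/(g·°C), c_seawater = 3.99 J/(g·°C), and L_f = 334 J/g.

T_f ≈ 5.7 °C

Conservation of energy gives ΣQ = 0:
warm ice to 0 °C: 67.11·2.09·(0 − (-14.03)) = 1967.8; latent heat to melt: 67.11·334 = 22415; meltwater 0→T: 67.11·4.18·T = 280.52 T; seawater: 1862.1(T − 19.68)
2142.7 T = 36647 − 24383 = 12264
T ≈ 5.72 °C — above 0 °C, consistent with complete melting.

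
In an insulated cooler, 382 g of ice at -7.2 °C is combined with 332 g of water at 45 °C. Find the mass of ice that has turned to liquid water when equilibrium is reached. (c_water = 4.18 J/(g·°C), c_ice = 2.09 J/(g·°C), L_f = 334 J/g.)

m_melted ≈ 170 g

Water can give up m c ΔT = 332×4.18×45 = 62449 J before reaching 0 °C.
Warming the ice to 0 °C takes 382×2.09×7.2 = 5748.3 J, leaving 56701 J for melting.
Fully melting the ice requires m_ice L_f = 382×334 = 127588 J.
56701 J < 127588 J, so only part of the ice melts and the system sits at 0 °C.
m_melted×334 = 56701  ⇒  m_melted ≈ 169.8 g.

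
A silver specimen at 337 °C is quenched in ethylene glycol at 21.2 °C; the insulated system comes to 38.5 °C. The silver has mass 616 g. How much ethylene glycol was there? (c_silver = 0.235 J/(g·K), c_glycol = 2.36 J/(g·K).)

Let T be the final temperature. ΣQ_i = 0:
616×0.235×(38.5 − 337) + m×2.36×(38.5 − 21.2) = 0
40.83 m = 43211
m = 43211/40.83 ≈ 1058 g

m ≈ 1060 g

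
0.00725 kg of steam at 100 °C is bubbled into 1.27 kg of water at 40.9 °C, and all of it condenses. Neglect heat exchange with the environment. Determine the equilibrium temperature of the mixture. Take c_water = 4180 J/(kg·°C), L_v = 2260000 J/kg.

Conservation of energy gives ΣQ = 0:
latent heat released on condensation: 0.00725·2260000 = 16385
  condensed water 100 °C→T: 30.31(T − 100)
  original water: 5308.6(T − 40.9)
5338.9 T = 16385 + 3030.5 + 217122 = 236537
T ≈ 44.30 °C, under the boiling point, so the assumption holds.

T_f ≈ 44.3 °C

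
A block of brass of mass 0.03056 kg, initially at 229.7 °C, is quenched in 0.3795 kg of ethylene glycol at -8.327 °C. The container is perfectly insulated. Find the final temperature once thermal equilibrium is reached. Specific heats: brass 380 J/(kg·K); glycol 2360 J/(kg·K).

T_f ≈ -5.3 °C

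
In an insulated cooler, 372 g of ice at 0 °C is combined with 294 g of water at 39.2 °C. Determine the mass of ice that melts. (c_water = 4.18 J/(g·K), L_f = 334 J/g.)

m_melted ≈ 144 g

Water can give up m c ΔT = 294·4.18·39.2 = 48174 J before reaching 0 °C.
Melting all 372 g of ice would need 372·334 = 124248 J.
48174 J < 124248 J, so only part of the ice melts and the system sits at 0 °C.
m_melt = 48174 / L_f = 144.2 g.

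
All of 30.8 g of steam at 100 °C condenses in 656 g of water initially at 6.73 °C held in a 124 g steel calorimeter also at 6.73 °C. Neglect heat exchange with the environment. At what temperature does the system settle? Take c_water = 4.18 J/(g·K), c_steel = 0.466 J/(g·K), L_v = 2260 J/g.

T_f ≈ 34.6 °C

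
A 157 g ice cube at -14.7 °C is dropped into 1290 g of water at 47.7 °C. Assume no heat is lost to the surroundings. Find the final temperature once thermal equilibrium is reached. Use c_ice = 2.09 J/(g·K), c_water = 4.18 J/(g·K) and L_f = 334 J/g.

Sum of m c ΔT and latent-heat terms is zero:
warm ice to 0 °C: 157·2.09·(0 − (-14.7)) = 4823.5
  fusion: m_ice L_f = 157·334 = 52438
  meltwater 0→T: 157·4.18·T = 656.26 T
  water: 5392.2(T − 47.7)
6048.5 T = 257208 − 57262 = 199946
T ≈ 33.06 °C — above 0 °C, consistent with complete melting.

T_f ≈ 33.1 °C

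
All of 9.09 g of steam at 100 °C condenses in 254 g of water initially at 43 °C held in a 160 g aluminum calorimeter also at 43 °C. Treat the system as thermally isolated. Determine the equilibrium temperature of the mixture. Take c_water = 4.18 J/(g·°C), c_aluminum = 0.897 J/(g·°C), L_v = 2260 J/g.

Let T be the final temperature. ΣQ_i = 0:
condense steam: −9.09·2260 = −20543; condensate cools 100→T: 9.09·4.18·(T − 100) = 38(T − 100); water warms: 254·4.18·(T − 43) = 1061.7(T − 43); aluminum cup: 160·0.897·(T − 43) = 143.52(T − 43)
1243.2 T = 20543 + 3799.6 + 51825 = 76168
T ≈ 61.27 °C — below 100 °C, confirming all the steam condensed.

T_f ≈ 61.3 °C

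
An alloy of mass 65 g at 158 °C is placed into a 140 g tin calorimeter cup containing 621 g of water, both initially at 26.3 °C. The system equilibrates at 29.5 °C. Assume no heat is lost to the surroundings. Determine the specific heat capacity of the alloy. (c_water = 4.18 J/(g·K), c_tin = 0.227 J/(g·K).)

Taking heat into each body as positive, Σ m c ΔT = 0:
65·c·(29.5 − 158) + 621·4.18·(29.5 − 26.3) + 140·0.227·(29.5 − 26.3) = 0
-8352.5 c = -8408.2
c = -8408.2/-8352.5 ≈ 1.007 J/(g·K)

c ≈ 1.01 J/(g·K)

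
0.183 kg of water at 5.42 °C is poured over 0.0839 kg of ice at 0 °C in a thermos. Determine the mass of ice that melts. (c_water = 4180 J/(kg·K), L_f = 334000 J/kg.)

Cooling the water to 0 °C releases 0.183×4180×5.42 = 4146 J.
Fully melting the ice requires m_ice L_f = 0.0839×334000 = 28023 J.
That's not enough to melt it all — equilibrium is at 0 °C with ice remaining.
Mass melted = 4146/334000 ≈ 0.01241 kg.

m_melted ≈ 0.0124 kg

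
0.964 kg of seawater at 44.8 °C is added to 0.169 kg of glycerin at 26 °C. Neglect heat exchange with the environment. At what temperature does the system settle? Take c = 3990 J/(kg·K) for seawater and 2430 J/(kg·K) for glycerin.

T_f ≈ 43.0 °C

Let T be the final temperature. ΣQ_i = 0:
0.964×3990×(T − 44.8) + 0.169×2430×(T − 26) = 0
4257 T = 182994
T = 182994/4257 ≈ 42.99 °C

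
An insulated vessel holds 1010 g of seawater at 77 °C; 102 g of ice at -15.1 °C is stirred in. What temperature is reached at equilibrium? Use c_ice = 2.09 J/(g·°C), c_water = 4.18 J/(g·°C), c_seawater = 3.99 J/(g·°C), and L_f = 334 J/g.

Conservation of energy gives ΣQ = 0:
warm ice to 0 °C: 102·2.09·(0 − (-15.1)) = 3219; fusion: m_ice L_f = 102·334 = 34068; meltwater 0→T: 102·4.18·T = 426.36 T; seawater: 4029.9(T − 77)
4456.3 T = 310302 − 37287 = 273015
T ≈ 61.27 °C — above 0 °C, consistent with complete melting.

T_f ≈ 61.3 °C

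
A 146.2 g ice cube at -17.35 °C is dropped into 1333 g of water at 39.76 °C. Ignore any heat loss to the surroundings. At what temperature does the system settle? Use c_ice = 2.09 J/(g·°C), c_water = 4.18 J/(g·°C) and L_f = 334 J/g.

Sum of m c ΔT and latent-heat terms is zero:
ice -17.35→0 °C: 146.2×2.09×17.35 = 5301.4; melt ice: 146.2×334 = 48831; meltwater 0→T: 146.2×4.18×T = 611.12 T; water: 5571.9(T − 39.76)
6183.1 T = 221540 − 54132 = 167408
T ≈ 27.08 °C (positive, so assuming full melt was valid).

T_f ≈ 27.1 °C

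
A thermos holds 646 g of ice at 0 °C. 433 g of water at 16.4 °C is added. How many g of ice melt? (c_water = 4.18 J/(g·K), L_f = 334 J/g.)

Water can give up m c ΔT = 433×4.18×16.4 = 29683 J before reaching 0 °C.
Melting all 646 g of ice would need 646×334 = 215764 J.
Since 29683 < 215764 J, not all the ice melts; equilibrium is at 0 °C.
m_melted×334 = 29683  ⇒  m_melted ≈ 88.87 g.

m_melted ≈ 88.9 g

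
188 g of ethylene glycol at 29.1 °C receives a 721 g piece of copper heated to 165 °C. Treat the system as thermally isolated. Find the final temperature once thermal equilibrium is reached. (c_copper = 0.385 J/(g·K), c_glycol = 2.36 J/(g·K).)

T_f ≈ 81.4 °C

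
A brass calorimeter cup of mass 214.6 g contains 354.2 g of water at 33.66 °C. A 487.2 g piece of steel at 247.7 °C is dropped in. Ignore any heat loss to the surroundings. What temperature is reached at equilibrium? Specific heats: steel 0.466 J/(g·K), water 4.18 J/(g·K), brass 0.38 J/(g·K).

T_f ≈ 60.8 °C

Setting the total heat transfer to zero:
487.2×0.466×(T − 247.7) + 354.2×4.18×(T − 33.66) + 214.6×0.38×(T − 33.66) = 0
1789.1 T = 108817
T ≈ 60.82 °C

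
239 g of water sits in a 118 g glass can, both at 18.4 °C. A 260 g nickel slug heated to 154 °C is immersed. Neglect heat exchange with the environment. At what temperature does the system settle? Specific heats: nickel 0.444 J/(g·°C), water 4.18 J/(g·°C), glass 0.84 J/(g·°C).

With ΣQ=0 the equilibrium temperature is the m·c-weighted mean:
T_f = (115.44*154 + 999.02*18.4 + 99.12*18.4) / (115.44 + 999.02 + 99.12)
    = 37984 / 1213.6 ≈ 31.30 °C

T_f ≈ 31.3 °C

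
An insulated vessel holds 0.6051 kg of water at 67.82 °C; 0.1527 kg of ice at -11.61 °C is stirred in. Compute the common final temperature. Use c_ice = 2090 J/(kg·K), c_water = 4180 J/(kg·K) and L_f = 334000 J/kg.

Energy balance with sensible and latent terms:
ice -11.61→0 °C: 0.1527·2090·11.61 = 3705.3
  latent heat to melt: 0.1527·334000 = 51002
  meltwater 0→T: 0.1527·4180·T = 638.29 T
  water: 2529.3(T − 67.82)
3167.6 T = 171538 − 54707 = 116831
T ≈ 36.88 °C (positive, so assuming full melt was valid).

T_f ≈ 36.9 °C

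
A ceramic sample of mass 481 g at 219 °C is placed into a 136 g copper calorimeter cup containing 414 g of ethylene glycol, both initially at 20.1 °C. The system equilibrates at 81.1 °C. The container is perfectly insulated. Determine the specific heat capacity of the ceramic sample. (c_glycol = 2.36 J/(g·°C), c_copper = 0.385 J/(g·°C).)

c ≈ 0.947 J/(g·°C)

Let T be the final temperature. ΣQ_i = 0:
481×c×(81.1 − 219) + 414×2.36×(81.1 − 20.1) + 136×0.385×(81.1 − 20.1) = 0
-66330 c = -62793
c = -62793/-66330 ≈ 0.9467 J/(g·°C)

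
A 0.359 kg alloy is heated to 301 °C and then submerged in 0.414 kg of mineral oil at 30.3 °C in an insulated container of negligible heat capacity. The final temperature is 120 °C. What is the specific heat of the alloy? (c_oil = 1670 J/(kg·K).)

Heat lost by the alloy = heat gained by the oil:
0.359×c×(301 − 120) = 0.414×1670×(120 − 30.3)
64.98 c = 62017  ⇒  c ≈ 954.4 J/(kg·K)

c ≈ 954 J/(kg·K)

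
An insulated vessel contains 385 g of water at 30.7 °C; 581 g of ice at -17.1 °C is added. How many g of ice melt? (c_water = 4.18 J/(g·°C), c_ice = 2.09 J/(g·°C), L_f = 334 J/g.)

m_melted ≈ 85.8 g

Water can give up m c ΔT = 385·4.18·30.7 = 49406 J before reaching 0 °C.
Warming the ice to 0 °C takes 581·2.09·17.1 = 20764 J, leaving 28641 J for melting.
Melting all 581 g of ice would need 581·334 = 194054 J.
28641 J < 194054 J, so only part of the ice melts and the system sits at 0 °C.
Mass melted = 28641/334 ≈ 85.75 g.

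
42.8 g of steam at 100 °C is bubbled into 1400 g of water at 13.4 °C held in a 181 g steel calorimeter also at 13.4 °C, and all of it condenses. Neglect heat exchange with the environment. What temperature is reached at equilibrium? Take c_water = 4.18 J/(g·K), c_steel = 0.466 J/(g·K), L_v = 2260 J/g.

T_f ≈ 31.8 °C

Sum of m c ΔT and latent-heat terms is zero:
condense steam: −42.8·2260 = −96728; condensed water 100 °C→T: 178.9(T − 100); water warms: 1400·4.18·(T − 13.4) = 5852(T − 13.4); steel cup: 181·0.466·(T − 13.4) = 84.35(T − 13.4)
6115.2 T = 96728 + 17890 + 79547 = 194165
T ≈ 31.75 °C, under the boiling point, so the assumption holds.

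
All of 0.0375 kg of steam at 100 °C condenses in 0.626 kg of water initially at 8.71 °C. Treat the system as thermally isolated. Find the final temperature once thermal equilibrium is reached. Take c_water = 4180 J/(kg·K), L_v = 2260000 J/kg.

T_f ≈ 44.4 °C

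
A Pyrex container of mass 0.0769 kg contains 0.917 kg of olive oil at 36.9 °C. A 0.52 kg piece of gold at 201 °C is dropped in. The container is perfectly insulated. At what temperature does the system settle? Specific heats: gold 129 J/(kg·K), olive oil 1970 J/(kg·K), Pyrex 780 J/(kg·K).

T_f ≈ 42.6 °C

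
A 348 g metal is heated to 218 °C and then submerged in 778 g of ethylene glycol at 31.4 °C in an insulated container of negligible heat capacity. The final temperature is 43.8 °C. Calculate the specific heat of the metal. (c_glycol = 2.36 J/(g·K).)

c ≈ 0.376 J/(g·K)

Let T be the final temperature. ΣQ_i = 0:
348×c×(43.8 − 218) + 778×2.36×(43.8 − 31.4) = 0
-60622 c = -22767
c = -22767/-60622 ≈ 0.3756 J/(g·K)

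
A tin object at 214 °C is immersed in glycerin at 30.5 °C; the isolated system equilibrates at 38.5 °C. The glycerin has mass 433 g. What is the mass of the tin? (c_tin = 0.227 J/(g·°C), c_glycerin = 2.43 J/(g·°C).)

Heat lost by the tin = heat gained by the glycerin:
m·0.227·(214 − 38.5) = 433·2.43·(38.5 − 30.5)
39.84 m = 8417.5  ⇒  m ≈ 211.3 g

m ≈ 211 g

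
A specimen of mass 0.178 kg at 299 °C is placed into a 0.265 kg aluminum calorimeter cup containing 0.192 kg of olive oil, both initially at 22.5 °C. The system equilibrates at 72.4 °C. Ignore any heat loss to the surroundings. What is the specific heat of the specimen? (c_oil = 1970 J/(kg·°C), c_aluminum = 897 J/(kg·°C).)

c ≈ 762 J/(kg·°C)

Heat gained plus heat lost sum to zero:
0.178×c×(72.4 − 299) + 0.192×1970×(72.4 − 22.5) + 0.265×897×(72.4 − 22.5) = 0
-40.33 c = -30736
c = -30736/-40.33 ≈ 762 J/(kg·°C)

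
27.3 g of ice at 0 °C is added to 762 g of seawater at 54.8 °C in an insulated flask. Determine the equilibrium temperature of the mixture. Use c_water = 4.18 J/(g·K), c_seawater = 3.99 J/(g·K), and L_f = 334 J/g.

T_f ≈ 49.9 °C

Sum of m c ΔT and latent-heat terms is zero:
latent heat to melt: 27.3×334 = 9118.2; warm the meltwater: 114.11 T; seawater cools: 762×3.99×(T − 54.8) = 3040.4(T − 54.8)
3154.5 T = 166613 − 9118.2 = 157495
T ≈ 49.93 °C. Since T > 0 °C, the all-ice-melts assumption holds.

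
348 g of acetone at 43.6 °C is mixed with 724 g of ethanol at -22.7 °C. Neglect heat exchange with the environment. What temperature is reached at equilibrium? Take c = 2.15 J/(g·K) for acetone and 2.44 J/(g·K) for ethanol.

T_f ≈ -3.0 °C

Set heat shed by the hot body equal to heat absorbed by the cold body:
348×2.15×(43.6 − T) = 724×2.44×(T − (-22.7))
748.2(43.6 − T) = 1766.6(T − (-22.7))
2514.8 T = -7479.4  ⇒  T ≈ -2.97 °C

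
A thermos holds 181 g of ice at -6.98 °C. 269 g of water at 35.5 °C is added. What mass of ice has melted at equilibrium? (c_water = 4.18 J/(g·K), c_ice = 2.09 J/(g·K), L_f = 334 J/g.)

Cooling the water to 0 °C releases 269·4.18·35.5 = 39917 J.
Of that, 181·2.09·6.98 = 2640.5 J goes to bring the ice to 0 °C, leaving 37276 J.
Melting all 181 g of ice would need 181·334 = 60454 J.
Since 37276 < 60454 J, not all the ice melts; equilibrium is at 0 °C.
m_melted·334 = 37276  ⇒  m_melted ≈ 111.6 g.

m_melted ≈ 112 g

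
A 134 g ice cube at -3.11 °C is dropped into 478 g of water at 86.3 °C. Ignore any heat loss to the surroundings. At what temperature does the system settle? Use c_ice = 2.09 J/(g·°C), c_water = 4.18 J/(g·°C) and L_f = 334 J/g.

Heat gained plus heat lost sum to zero:
warm ice to 0 °C: 134×2.09×(0 − (-3.11)) = 870.99; fusion: m_ice L_f = 134×334 = 44756; warm the meltwater: 560.12 T; water cools: 478×4.18×(T − 86.3) = 1998(T − 86.3)
2558.2 T = 172431 − 45627 = 126804
T ≈ 49.57 °C (positive, so assuming full melt was valid).

T_f ≈ 49.6 °C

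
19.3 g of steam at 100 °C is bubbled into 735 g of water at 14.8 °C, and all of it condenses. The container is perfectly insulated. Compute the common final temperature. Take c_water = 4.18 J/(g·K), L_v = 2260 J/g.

Taking heat into each body as positive, Σ m c ΔT = 0:
condense steam: −19.3×2260 = −43618
  condensed water 100 °C→T: 80.67(T − 100)
  original water: 3072.3(T − 14.8)
3153 T = 43618 + 8067.4 + 45470 = 97155
T ≈ 30.81 °C — below 100 °C, confirming all the steam condensed.

T_f ≈ 30.8 °C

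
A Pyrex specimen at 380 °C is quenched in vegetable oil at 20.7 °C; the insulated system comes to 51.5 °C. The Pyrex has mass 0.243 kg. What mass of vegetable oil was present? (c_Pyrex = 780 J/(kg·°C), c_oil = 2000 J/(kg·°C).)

Taking heat into each body as positive, Σ m c ΔT = 0:
0.243·780·(51.5 − 380) + m·2000·(51.5 − 20.7) = 0
61600 m = 62264
m = 62264/61600 ≈ 1.011 kg

m ≈ 1.01 kg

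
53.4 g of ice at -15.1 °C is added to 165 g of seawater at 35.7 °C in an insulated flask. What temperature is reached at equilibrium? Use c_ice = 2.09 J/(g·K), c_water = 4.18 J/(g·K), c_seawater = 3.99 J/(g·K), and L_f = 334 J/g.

T_f ≈ 4.5 °C

Heat gained plus heat lost sum to zero:
ice -15.1→0 °C: 53.4×2.09×15.1 = 1685.3; melt ice: 53.4×334 = 17836; meltwater 0→T: 53.4×4.18×T = 223.21 T; seawater: 658.35(T − 35.7)
881.56 T = 23503 − 19521 = 3982.2
T ≈ 4.52 °C (positive, so assuming full melt was valid).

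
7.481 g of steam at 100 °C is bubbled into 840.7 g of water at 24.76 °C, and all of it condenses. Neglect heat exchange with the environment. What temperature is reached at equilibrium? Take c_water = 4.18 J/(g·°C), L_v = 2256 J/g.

Net heat exchanged in the isolated system is zero:
steam→water at 100 °C releases m L_v = 7.481×2256 = 16877
  condensed water 100 °C→T: 31.27(T − 100)
  original water: 3514.1(T − 24.76)
3545.4 T = 16877 + 3127.1 + 87010 = 107014
T ≈ 30.18 °C (< 100 °C, so full condensation is consistent).

T_f ≈ 30.2 °C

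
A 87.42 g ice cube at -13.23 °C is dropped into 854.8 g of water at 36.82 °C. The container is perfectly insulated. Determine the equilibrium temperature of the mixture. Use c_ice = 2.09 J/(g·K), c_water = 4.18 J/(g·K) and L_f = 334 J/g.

T_f ≈ 25.4 °C

Let T be the final temperature. ΣQ_i = 0:
ice -13.23→0 °C: 87.42×2.09×13.23 = 2417.2; melt ice: 87.42×334 = 29198; warm the meltwater: 365.42 T; water: 3573.1(T − 36.82)
3938.5 T = 131560 − 31616 = 99945
T ≈ 25.38 °C. Since T > 0 °C, the all-ice-melts assumption holds.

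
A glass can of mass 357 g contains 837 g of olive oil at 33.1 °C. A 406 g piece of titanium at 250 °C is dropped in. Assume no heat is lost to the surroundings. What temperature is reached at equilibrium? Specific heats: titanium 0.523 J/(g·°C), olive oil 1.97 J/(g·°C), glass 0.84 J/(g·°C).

T_f ≈ 54.4 °C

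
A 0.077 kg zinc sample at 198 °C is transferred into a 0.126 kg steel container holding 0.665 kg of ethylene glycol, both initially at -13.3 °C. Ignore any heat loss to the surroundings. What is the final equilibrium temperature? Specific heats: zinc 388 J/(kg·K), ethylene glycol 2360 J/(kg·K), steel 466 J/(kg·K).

Let T be the final temperature. ΣQ_i = 0:
0.077·388·(T − 198) + 0.665·2360·(T − (-13.3)) + 0.126·466·(T − (-13.3)) = 0
(29.88 + 1569.4 + 58.72) T = 29.88·198 + 1569.4·(-13.3) + 58.72·(-13.3)
T = -15738 / 1658 = -9.49 °C

T_f ≈ -9.5 °C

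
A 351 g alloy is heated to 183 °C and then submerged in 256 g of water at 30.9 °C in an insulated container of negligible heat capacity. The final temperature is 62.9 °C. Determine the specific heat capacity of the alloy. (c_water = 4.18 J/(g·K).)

m_s c (T_s − T_f) = m_water c_water (T_f − T_0):
351·c·(183 − 62.9) = 256·4.18·(62.9 − 30.9)
42155 c = 34243  ⇒  c ≈ 0.8123 J/(g·K)

c ≈ 0.812 J/(g·K)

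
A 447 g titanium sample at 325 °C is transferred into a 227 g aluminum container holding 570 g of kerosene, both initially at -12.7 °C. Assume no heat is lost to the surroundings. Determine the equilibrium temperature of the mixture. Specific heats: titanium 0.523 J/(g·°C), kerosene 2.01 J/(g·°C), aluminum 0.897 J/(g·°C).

With ΣQ=0 the equilibrium temperature is the m·c-weighted mean:
T_f = (233.78·325 + 1145.7·(-12.7) + 203.62·(-12.7)) / (233.78 + 1145.7 + 203.62)
    = 58842 / 1583.1 ≈ 37.17 °C

T_f ≈ 37.2 °C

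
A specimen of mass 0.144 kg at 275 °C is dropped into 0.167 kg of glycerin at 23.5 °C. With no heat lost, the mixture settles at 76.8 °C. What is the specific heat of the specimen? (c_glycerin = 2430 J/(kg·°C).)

m_s c (T_s − T_f) = m_glycerin c_glycerin (T_f − T_0):
0.144·c·(275 − 76.8) = 0.167·2430·(76.8 − 23.5)
28.54 c = 21630  ⇒  c ≈ 757.9 J/(kg·°C)

c ≈ 758 J/(kg·°C)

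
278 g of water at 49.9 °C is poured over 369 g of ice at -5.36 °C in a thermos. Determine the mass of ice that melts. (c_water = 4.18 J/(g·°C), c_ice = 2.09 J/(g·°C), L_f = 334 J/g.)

m_melted ≈ 161 g

Cooling the water to 0 °C releases 278×4.18×49.9 = 57986 J.
Of that, 369×2.09×5.36 = 4133.7 J goes to bring the ice to 0 °C, leaving 53852 J.
Melting all 369 g of ice would need 369×334 = 123246 J.
Since 53852 < 123246 J, not all the ice melts; equilibrium is at 0 °C.
Mass melted = 53852/334 ≈ 161.2 g.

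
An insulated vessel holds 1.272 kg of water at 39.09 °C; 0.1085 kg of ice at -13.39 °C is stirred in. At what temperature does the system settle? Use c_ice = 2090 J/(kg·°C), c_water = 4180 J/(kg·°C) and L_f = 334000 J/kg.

Let T be the final temperature. ΣQ_i = 0:
ice -13.39→0 °C: 0.1085·2090·13.39 = 3036.4
  melt ice: 0.1085·334000 = 36239
  warm the meltwater: 453.53 T
  water cools: 1.272·4180·(T − 39.09) = 5317(T − 39.09)
5770.5 T = 207840 − 39275 = 168565
T ≈ 29.21 °C — above 0 °C, consistent with complete melting.

T_f ≈ 29.2 °C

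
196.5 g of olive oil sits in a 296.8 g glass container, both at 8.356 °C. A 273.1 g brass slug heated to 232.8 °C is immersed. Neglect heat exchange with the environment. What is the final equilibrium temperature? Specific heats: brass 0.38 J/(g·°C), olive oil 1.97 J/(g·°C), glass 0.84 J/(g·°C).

T_f ≈ 39.8 °C

Taking heat into each body as positive, Σ m c ΔT = 0:
273.1*0.38*(T − 232.8) + 196.5*1.97*(T − 8.356) + 296.8*0.84*(T − 8.356) = 0
103.78(T − 232.8) + 387.11(T − 8.356) + 249.31(T − 8.356) = 0
740.2 T = 29477
T = 29477 / 740.2 = 39.8 °C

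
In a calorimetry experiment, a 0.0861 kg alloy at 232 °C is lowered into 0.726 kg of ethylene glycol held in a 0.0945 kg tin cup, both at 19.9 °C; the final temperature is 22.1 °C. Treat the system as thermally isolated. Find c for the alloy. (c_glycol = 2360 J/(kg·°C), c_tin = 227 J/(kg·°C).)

c ≈ 211 J/(kg·°C)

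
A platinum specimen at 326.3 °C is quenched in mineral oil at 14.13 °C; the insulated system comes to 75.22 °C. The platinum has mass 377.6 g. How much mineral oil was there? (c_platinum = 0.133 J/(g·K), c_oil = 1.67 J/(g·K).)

m ≈ 124 g

|Q_platinum| = |Q_oil|:
377.6×0.133×(326.3 − 75.22) = m×1.67×(75.22 − 14.13)
102.02 m = 12609  ⇒  m ≈ 123.6 g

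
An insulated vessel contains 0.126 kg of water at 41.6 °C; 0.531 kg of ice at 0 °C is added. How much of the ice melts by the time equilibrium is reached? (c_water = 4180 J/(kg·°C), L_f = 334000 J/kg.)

m_melted ≈ 0.0656 kg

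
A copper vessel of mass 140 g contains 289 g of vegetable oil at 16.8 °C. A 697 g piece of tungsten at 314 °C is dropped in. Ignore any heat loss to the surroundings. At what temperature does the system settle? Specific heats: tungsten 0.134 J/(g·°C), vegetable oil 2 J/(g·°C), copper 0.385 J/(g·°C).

T_f ≈ 55.1 °C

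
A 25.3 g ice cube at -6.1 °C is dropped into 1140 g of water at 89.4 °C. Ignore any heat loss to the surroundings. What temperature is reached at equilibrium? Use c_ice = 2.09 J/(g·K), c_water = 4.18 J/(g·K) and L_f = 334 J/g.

T_f ≈ 85.7 °C

Setting the total heat transfer to zero:
ice -6.1→0 °C: 25.3·2.09·6.1 = 322.55; latent heat to melt: 25.3·334 = 8450.2; meltwater 0→T: 25.3·4.18·T = 105.75 T; water cools: 1140·4.18·(T − 89.4) = 4765.2(T − 89.4)
4871 T = 426009 − 8772.7 = 417236
T ≈ 85.66 °C — above 0 °C, consistent with complete melting.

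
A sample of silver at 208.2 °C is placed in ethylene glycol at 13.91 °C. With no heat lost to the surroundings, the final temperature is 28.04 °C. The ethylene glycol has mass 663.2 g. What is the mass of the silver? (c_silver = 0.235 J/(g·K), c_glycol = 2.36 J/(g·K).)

m ≈ 522 g

Let T be the final temperature. ΣQ_i = 0:
m·0.235·(28.04 − 208.2) + 663.2·2.36·(28.04 − 13.91) = 0
-42.34 m = -22116
m = -22116/-42.34 ≈ 522.4 g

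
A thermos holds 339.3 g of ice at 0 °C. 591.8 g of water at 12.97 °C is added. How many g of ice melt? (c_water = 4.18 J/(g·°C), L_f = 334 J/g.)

m_melted ≈ 96.1 g

Heat available from the water dropping to 0 °C: 591.8×4.18×12.97 = 32084 J.
Fully melting the ice requires m_ice L_f = 339.3×334 = 113326 J.
32084 J < 113326 J, so only part of the ice melts and the system sits at 0 °C.
Mass melted = 32084/334 ≈ 96.06 g.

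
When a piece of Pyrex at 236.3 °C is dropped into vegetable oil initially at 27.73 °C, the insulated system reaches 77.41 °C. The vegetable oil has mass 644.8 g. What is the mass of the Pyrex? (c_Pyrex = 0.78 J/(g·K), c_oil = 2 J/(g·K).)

|Q_Pyrex| = |Q_oil|:
m·0.78·(236.3 − 77.41) = 644.8·2·(77.41 − 27.73)
123.93 m = 64067  ⇒  m ≈ 516.9 g

m ≈ 517 g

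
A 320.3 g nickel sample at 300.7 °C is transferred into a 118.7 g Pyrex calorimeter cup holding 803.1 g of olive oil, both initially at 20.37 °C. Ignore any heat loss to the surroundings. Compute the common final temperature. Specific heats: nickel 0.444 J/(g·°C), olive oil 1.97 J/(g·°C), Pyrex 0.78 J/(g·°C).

T_f ≈ 42.3 °C

Energy conservation, ΣQ = 0:
320.3×0.444×(T − 300.7) + 803.1×1.97×(T − 20.37) + 118.7×0.78×(T − 20.37) = 0
142.21(T − 300.7) + 1582.1(T − 20.37) + 92.59(T − 20.37) = 0
(142.21 + 1582.1 + 92.59) T = 142.21×300.7 + 1582.1×20.37 + 92.59×20.37
T = 76877 / 1816.9 = 42.3 °C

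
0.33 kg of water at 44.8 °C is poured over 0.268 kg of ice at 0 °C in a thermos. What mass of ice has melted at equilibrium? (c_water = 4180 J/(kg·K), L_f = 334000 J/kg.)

m_melted ≈ 0.185 kg

Heat available from the water dropping to 0 °C: 0.33×4180×44.8 = 61797 J.
Melting all 0.268 kg of ice would need 0.268×334000 = 89512 J.
That's not enough to melt it all — equilibrium is at 0 °C with ice remaining.
m_melt = 61797 / L_f = 0.185 kg.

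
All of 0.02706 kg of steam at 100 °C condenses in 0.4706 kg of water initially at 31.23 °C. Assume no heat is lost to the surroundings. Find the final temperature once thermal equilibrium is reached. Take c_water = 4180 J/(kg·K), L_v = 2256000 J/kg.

T_f ≈ 64.3 °C

Heat gained plus heat lost sum to zero:
condense steam: −0.02706×2256000 = −61047
  condensed water 100 °C→T: 113.11(T − 100)
  water warms: 0.4706×4180×(T − 31.23) = 1967.1(T − 31.23)
2080.2 T = 61047 + 11311 + 61433 = 133791
T ≈ 64.32 °C — below 100 °C, confirming all the steam condensed.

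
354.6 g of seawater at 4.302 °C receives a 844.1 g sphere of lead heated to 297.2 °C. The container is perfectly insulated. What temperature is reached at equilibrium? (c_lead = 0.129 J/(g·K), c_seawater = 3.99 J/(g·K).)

T_f ≈ 25.2 °C

Energy conservation, ΣQ = 0:
844.1×0.129×(T − 297.2) + 354.6×3.99×(T − 4.302) = 0
108.89(T − 297.2) + 1414.9(T − 4.302) = 0
1523.7 T = 38448
T = 38448 / 1523.7 = 25.2 °C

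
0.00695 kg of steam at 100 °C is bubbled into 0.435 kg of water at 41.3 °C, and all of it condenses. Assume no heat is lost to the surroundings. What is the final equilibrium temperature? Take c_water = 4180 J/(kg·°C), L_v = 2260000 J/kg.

Heat gained plus heat lost sum to zero:
latent heat released on condensation: 0.00695×2260000 = 15707; condensed water 100 °C→T: 29.05(T − 100); original water: 1818.3(T − 41.3)
1847.4 T = 15707 + 2905.1 + 75096 = 93708
T ≈ 50.73 °C — below 100 °C, confirming all the steam condensed.

T_f ≈ 50.7 °C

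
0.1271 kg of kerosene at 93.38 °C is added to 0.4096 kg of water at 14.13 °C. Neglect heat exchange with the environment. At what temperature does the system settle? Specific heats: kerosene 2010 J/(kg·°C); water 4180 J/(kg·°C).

T_f ≈ 24.4 °C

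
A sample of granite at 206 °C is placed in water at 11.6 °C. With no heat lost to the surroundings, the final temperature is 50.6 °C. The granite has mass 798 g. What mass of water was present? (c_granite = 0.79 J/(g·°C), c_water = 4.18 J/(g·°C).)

m ≈ 601 g

Heat lost by the granite = heat gained by the water:
798·0.79·(206 − 50.6) = m·4.18·(50.6 − 11.6)
163.02 m = 97967  ⇒  m ≈ 601 g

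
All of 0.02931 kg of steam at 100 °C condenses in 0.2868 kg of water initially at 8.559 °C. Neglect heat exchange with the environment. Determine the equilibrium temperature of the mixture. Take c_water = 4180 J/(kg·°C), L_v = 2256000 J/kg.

Taking heat into each body as positive, Σ m c ΔT = 0:
latent heat released on condensation: 0.02931·2256000 = 66123; condensed water 100 °C→T: 122.52(T − 100); original water: 1198.8(T − 8.559)
1321.3 T = 66123 + 12252 + 10261 = 88636
T ≈ 67.08 °C, under the boiling point, so the assumption holds.

T_f ≈ 67.1 °C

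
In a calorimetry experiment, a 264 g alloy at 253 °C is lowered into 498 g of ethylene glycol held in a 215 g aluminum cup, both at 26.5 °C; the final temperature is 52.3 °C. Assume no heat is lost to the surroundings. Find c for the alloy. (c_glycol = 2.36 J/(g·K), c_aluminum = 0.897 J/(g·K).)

c ≈ 0.666 J/(g·K)

Energy conservation, ΣQ = 0:
264·c·(52.3 − 253) + 498·2.36·(52.3 − 26.5) + 215·0.897·(52.3 − 26.5) = 0
-52985 c = -35298
c = -35298/-52985 ≈ 0.6662 J/(g·K)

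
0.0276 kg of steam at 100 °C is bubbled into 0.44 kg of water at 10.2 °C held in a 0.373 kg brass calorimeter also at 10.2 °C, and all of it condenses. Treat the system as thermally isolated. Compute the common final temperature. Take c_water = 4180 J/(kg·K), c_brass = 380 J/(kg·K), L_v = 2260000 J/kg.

T_f ≈ 44.9 °C

Net heat exchanged in the isolated system is zero:
condense steam: −0.0276×2260000 = −62376; condensed water 100 °C→T: 115.37(T − 100); water warms: 0.44×4180×(T − 10.2) = 1839.2(T − 10.2); cup: 141.74(T − 10.2)
2096.3 T = 62376 + 11537 + 20206 = 94118
T ≈ 44.90 °C (< 100 °C, so full condensation is consistent).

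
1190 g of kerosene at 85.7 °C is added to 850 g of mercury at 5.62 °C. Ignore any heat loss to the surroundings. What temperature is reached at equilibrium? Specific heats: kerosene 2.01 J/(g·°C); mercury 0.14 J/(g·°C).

Set heat shed by the hot body equal to heat absorbed by the cold body:
1190*2.01*(85.7 − T) = 850*0.14*(T − 5.62)
2391.9(85.7 − T) = 119(T − 5.62)
2510.9 T = 205655  ⇒  T ≈ 81.90 °C

T_f ≈ 81.9 °C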